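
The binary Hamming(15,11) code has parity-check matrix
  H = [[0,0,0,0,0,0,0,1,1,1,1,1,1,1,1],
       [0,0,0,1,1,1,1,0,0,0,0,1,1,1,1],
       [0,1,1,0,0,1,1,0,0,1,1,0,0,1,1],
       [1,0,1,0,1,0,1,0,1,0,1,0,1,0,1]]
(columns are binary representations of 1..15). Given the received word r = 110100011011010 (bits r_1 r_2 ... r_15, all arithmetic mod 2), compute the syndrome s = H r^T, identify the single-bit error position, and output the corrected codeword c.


s = (1, 1, 1, 1)^T, error position = 15, corrected codeword c = 110100011011011

Compute s = H r^T mod 2 one row at a time:
  s_1 = 1 + 1 + 0 + 1 + 1 + 0 + 1 + 0 = 5 ≡ 1 (mod 2).
  s_2 = 1 + 0 + 0 + 0 + 1 + 0 + 1 + 0 = 3 ≡ 1 (mod 2).
  s_3 = 1 + 0 + 0 + 0 + 0 + 1 + 1 + 0 = 3 ≡ 1 (mod 2).
  s_4 = 1 + 0 + 0 + 0 + 1 + 1 + 0 + 0 = 3 ≡ 1 (mod 2).
s = (1, 1, 1, 1)^T — this equals column 15 of H (binary 1111), so error is at position 15.
Correct: flip bit 15 of r = 110100011011010 to get c = 110100011011011.


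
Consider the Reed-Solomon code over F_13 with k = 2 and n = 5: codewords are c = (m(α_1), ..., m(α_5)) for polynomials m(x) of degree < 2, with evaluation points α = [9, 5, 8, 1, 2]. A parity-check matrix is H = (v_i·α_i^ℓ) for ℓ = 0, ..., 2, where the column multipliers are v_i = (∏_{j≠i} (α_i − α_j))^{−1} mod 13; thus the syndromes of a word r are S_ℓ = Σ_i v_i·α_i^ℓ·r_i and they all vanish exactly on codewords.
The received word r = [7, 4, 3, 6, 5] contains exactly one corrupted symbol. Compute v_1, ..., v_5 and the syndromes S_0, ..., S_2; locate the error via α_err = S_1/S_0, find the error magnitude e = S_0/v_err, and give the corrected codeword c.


S = (6, 6, 6), error at position 4, error magnitude e = 5, c = [7, 4, 3, 1, 5].

Step 1: column multipliers v_i = (∏_{j≠i}(α_i − α_j))^{−1} mod 13.
  i = 1 (α = 9): (9−5)(9−8)(9−1)(9−2) = 4·1·8·7 = 224 ≡ 3, so v_1 = 3^{−1} = 9 (mod 13).
  i = 2 (α = 5): (5−9)(5−8)(5−1)(5−2) = (−4)·(−3)·4·3 = 144 ≡ 1, so v_2 = 1^{−1} = 1 (mod 13).
  i = 3 (α = 8): (8−9)(8−5)(8−1)(8−2) = (−1)·3·7·6 = −126 ≡ 4, so v_3 = 4^{−1} = 10 (mod 13).
  i = 4 (α = 1): (1−9)(1−5)(1−8)(1−2) = (−8)·(−4)·(−7)·(−1) = 224 ≡ 3, so v_4 = 3^{−1} = 9 (mod 13).
  i = 5 (α = 2): (2−9)(2−5)(2−8)(2−1) = (−7)·(−3)·(−6)·1 = −126 ≡ 4, so v_5 = 4^{−1} = 10 (mod 13).
  v = [9, 1, 10, 9, 10].
Step 2: syndromes of r = [7, 4, 3, 6, 5] (all sums mod 13).
  S_0 = Σ v_i r_i = 9·7 + 1·4 + 10·3 + 9·6 + 10·5 = 201 ≡ 6.
  S_1 = Σ v_i α_i r_i = 9·9·7 + 1·5·4 + 10·8·3 + 9·1·6 + 10·2·5 = 981 ≡ 6.
  α_i^2 mod 13 = [3, 12, 12, 1, 4].
  S_2 = Σ v_i α_i^2 r_i = 9·3·7 + 1·12·4 + 10·12·3 + 9·1·6 + 10·4·5 = 851 ≡ 6.
  S = (6, 6, 6) ≠ 0, so r is not a codeword (an error is present).
Step 3: locate the error. For a single error e at position i, S_ℓ = v_i·e·α_i^ℓ, so α_err = S_1/S_0.
  S_0^{−1} = 6^{−1} = 11 (mod 13), so α_err = 6·11 = 66 ≡ 1 = α_4. Error position i = 4.
  Consistency check: S_2/S_1 = 6·11 = 66 ≡ 1 = α_err ✓ (single-error assumption holds).
Step 4: error magnitude e = S_0/v_4 = S_0·∏_{j≠4}(α_4 − α_j) = 6·3 = 18 ≡ 5 (mod 13).
Step 5: correct position 4: c_4 = r_4 − e = 6 − 5 ≡ 1 (mod 13). Hence c = [7, 4, 3, 1, 5].
  Check: interpolating c through the α_i gives m(x) = 10 + 4·x (degree < 2) with m(α_i) = c_i for every i, so c is indeed a codeword.


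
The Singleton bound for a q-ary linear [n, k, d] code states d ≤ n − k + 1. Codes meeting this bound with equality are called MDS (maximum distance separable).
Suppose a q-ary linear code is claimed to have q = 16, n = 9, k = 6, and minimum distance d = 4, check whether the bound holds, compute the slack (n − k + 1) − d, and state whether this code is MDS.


Singleton RHS = n − k + 1 = 4, slack = 0, bound satisfied, MDS.

Singleton bound: d ≤ n − k + 1.
Here n = 9, k = 6, so n − k + 1 = 4.
Given d = 4, check d ≤ 4: YES.
Slack = (n − k + 1) − d = 0.
The code is MDS (slack = 0).
Description: the claimed parameters are [9, 6, 4]_16; such a code would be MDS (meets Singleton bound).


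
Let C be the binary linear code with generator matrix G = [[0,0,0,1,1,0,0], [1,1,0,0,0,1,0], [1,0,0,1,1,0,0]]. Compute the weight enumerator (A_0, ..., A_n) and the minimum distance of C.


Weight distribution: A_0 = 1, A_1 = 1, A_2 = 2, A_3 = 2, A_4 = 1, A_5 = 1. Minimum distance d = 1.

Enumerate all 2^3 = 8 messages m ∈ F_2^3.
For each, compute codeword c = mG in F_2^7, then tally its weight.
  m = 000 → c = 0000000, weight = 0.
  m = 100 → c = 0001100, weight = 2.
  m = 010 → c = 1100010, weight = 3.
  m = 110 → c = 1101110, weight = 5.
  m = 001 → c = 1001100, weight = 3.
  m = 101 → c = 1000000, weight = 1.
  m = 011 → c = 0101110, weight = 4.
  m = 111 → c = 0100010, weight = 2.
Tally weights:
  weight 0: 1 codewords.
  weight 1: 1 codewords.
  weight 2: 2 codewords.
  weight 3: 2 codewords.
  weight 4: 1 codewords.
  weight 5: 1 codewords.
Minimum distance d = smallest w > 0 with A_w > 0 = 1.
Sanity: Σ A_w = 8 = 2^3 = 8 ✓.


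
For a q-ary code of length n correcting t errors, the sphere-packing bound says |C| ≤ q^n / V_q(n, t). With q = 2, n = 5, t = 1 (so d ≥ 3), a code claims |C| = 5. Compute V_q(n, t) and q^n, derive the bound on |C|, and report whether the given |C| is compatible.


V_q(n, t) = 6, q^n = 32, Hamming bound = 5, |C| = 5 ≤ bound (satisfied).

Step 1: Compute V_q(n, t) = Σ_{j=0}^1 C(n, j) (q−1)^j.
  j = 0: C(5,0)·(1)^0 = 1·1 = 1.
  j = 1: C(5,1)·(1)^1 = 5·1 = 5.
  V_q(n, t) = 1 + 5 = 6.
Step 2: q^n = 2^5 = 32.
Step 3: Hamming bound ⌊q^n / V_q(n,t)⌋ = ⌊32/6⌋ = 5.
Step 4: Compare |C| = 5 to 5: satisfied.
The claimed |C| lies at the Hamming bound (tight).


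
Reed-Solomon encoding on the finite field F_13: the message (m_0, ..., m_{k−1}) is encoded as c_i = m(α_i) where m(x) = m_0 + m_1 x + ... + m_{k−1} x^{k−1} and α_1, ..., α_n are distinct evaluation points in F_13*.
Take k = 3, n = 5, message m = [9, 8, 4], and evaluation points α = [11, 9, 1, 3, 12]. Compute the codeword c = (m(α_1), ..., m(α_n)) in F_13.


c = [9, 2, 8, 4, 5]

Message polynomial: m(x) = 9 + 8·x + 4·x^2 (mod 13).
For each evaluation point α_i, compute m(α_i) mod 13:
  α_1 = 11: Horner steps 4 → 0 → 9, so m(11) = 9.
  α_2 = 9: Horner steps 4 → 5 → 2, so m(9) = 2.
  α_3 = 1: Horner steps 4 → 12 → 8, so m(1) = 8.
  α_4 = 3: Horner steps 4 → 7 → 4, so m(3) = 4.
  α_5 = 12: Horner steps 4 → 4 → 5, so m(12) = 5.
Codeword c = [9, 2, 8, 4, 5] ∈ F_13^5.


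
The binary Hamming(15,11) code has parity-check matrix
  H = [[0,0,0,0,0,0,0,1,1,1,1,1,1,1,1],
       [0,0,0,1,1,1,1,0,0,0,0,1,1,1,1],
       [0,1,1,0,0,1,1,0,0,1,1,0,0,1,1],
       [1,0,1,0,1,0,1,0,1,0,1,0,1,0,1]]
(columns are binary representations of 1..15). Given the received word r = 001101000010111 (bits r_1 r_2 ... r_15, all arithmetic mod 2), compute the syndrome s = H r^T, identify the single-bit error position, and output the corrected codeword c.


s = (0, 1, 1, 0)^T, error position = 6, corrected codeword c = 001100000010111

Compute s = H r^T mod 2 one row at a time:
  s_1 = 0 + 0 + 0 + 1 + 0 + 1 + 1 + 1 = 4 ≡ 0 (mod 2).
  s_2 = 1 + 0 + 1 + 0 + 0 + 1 + 1 + 1 = 5 ≡ 1 (mod 2).
  s_3 = 0 + 1 + 1 + 0 + 0 + 1 + 1 + 1 = 5 ≡ 1 (mod 2).
  s_4 = 0 + 1 + 0 + 0 + 0 + 1 + 1 + 1 = 4 ≡ 0 (mod 2).
s = (0, 1, 1, 0)^T — this equals column 6 of H (binary 0110), so error is at position 6.
Correct: flip bit 6 of r = 001101000010111 to get c = 001100000010111.


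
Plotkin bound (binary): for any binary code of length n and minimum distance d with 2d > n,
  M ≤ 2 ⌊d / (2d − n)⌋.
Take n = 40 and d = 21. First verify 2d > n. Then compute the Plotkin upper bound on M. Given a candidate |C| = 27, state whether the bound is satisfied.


Plotkin bound M ≤ 20; given |C| = 27 > bound (violated).

Check applicability: 2d = 42, n = 40.
2d − n = 2 > 0, so Plotkin applies.
Compute d/(2d−n) = 21/2 ≈ 10.5000.
⌊d/(2d−n)⌋ = 10.
Plotkin bound: M ≤ 2·10 = 20.
Given |C| = 27, check: VIOLATED.
This |C| is above the Plotkin bound, so no binary code with n = 40, d = 21 and 27 codewords exists.


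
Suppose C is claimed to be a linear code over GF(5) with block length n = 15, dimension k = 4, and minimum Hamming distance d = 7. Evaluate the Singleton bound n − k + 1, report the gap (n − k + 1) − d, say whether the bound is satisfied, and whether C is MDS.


Singleton RHS = n − k + 1 = 12, slack = 5, bound satisfied, not MDS.

Singleton bound: d ≤ n − k + 1.
Here n = 15, k = 4, so n − k + 1 = 12.
Given d = 7, check d ≤ 12: YES.
Slack = (n − k + 1) − d = 5.
The code is NOT MDS (slack = 5 > 0).
Description: the claimed parameters are [15, 4, 7]_5; such a code would be non-MDS.


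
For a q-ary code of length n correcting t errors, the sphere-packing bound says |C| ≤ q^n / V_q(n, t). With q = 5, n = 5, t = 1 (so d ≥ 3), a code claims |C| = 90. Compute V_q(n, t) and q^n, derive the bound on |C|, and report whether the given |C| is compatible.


V_q(n, t) = 21, q^n = 3125, Hamming bound = 148, |C| = 90 ≤ bound (satisfied).

Step 1: Compute V_q(n, t) = Σ_{j=0}^1 C(n, j) (q−1)^j.
  j = 0: C(5,0)·(4)^0 = 1·1 = 1.
  j = 1: C(5,1)·(4)^1 = 5·4 = 20.
  V_q(n, t) = 1 + 20 = 21.
Step 2: q^n = 5^5 = 3125.
Step 3: Hamming bound ⌊q^n / V_q(n,t)⌋ = ⌊3125/21⌋ = 148.
Step 4: Compare |C| = 90 to 148: satisfied.
The claimed |C| lies below the Hamming bound.


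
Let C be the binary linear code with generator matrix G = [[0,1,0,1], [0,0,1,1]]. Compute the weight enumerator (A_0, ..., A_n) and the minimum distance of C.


Weight distribution: A_0 = 1, A_2 = 3. Minimum distance d = 2.

Enumerate all 2^2 = 4 messages m ∈ F_2^2.
For each, compute codeword c = mG in F_2^4, then tally its weight.
  m = 00 → c = 0000, weight = 0.
  m = 10 → c = 0101, weight = 2.
  m = 01 → c = 0011, weight = 2.
  m = 11 → c = 0110, weight = 2.
Tally weights:
  weight 0: 1 codewords.
  weight 2: 3 codewords.
Minimum distance d = smallest w > 0 with A_w > 0 = 2.
Sanity: Σ A_w = 4 = 2^2 = 4 ✓.


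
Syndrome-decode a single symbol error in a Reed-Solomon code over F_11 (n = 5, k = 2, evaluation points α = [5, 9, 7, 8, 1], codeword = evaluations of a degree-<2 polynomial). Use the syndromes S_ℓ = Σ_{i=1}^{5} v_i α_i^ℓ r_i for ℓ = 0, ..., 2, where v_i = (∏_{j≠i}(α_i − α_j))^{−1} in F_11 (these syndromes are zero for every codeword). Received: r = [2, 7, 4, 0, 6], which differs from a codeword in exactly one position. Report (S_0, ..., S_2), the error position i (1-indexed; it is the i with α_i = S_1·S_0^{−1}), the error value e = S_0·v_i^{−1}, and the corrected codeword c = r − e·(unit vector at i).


S = (4, 9, 1), error at position 1, error magnitude e = 1, c = [1, 7, 4, 0, 6].

Step 1: column multipliers v_i = (∏_{j≠i}(α_i − α_j))^{−1} mod 11.
  i = 1 (α = 5): (5−9)(5−7)(5−8)(5−1) = (−4)·(−2)·(−3)·4 = −96 ≡ 3, so v_1 = 3^{−1} = 4 (mod 11).
  i = 2 (α = 9): (9−5)(9−7)(9−8)(9−1) = 4·2·1·8 = 64 ≡ 9, so v_2 = 9^{−1} = 5 (mod 11).
  i = 3 (α = 7): (7−5)(7−9)(7−8)(7−1) = 2·(−2)·(−1)·6 = 24 ≡ 2, so v_3 = 2^{−1} = 6 (mod 11).
  i = 4 (α = 8): (8−5)(8−9)(8−7)(8−1) = 3·(−1)·1·7 = −21 ≡ 1, so v_4 = 1^{−1} = 1 (mod 11).
  i = 5 (α = 1): (1−5)(1−9)(1−7)(1−8) = (−4)·(−8)·(−6)·(−7) = 1344 ≡ 2, so v_5 = 2^{−1} = 6 (mod 11).
  v = [4, 5, 6, 1, 6].
Step 2: syndromes of r = [2, 7, 4, 0, 6] (all sums mod 11).
  S_0 = Σ v_i r_i = 4·2 + 5·7 + 6·4 + 1·0 + 6·6 = 103 ≡ 4.
  S_1 = Σ v_i α_i r_i = 4·5·2 + 5·9·7 + 6·7·4 + 1·8·0 + 6·1·6 = 559 ≡ 9.
  α_i^2 mod 11 = [3, 4, 5, 9, 1].
  S_2 = Σ v_i α_i^2 r_i = 4·3·2 + 5·4·7 + 6·5·4 + 1·9·0 + 6·1·6 = 320 ≡ 1.
  S = (4, 9, 1) ≠ 0, so r is not a codeword (an error is present).
Step 3: locate the error. For a single error e at position i, S_ℓ = v_i·e·α_i^ℓ, so α_err = S_1/S_0.
  S_0^{−1} = 4^{−1} = 3 (mod 11), so α_err = 9·3 = 27 ≡ 5 = α_1. Error position i = 1.
  Consistency check: S_2/S_1 = 1·5 = 5 ≡ 5 = α_err ✓ (single-error assumption holds).
Step 4: error magnitude e = S_0/v_1 = S_0·∏_{j≠1}(α_1 − α_j) = 4·3 = 12 ≡ 1 (mod 11).
Step 5: correct position 1: c_1 = r_1 − e = 2 − 1 ≡ 1 (mod 11). Hence c = [1, 7, 4, 0, 6].
  Check: interpolating c through the α_i gives m(x) = 10 + 7·x (degree < 2) with m(α_i) = c_i for every i, so c is indeed a codeword.


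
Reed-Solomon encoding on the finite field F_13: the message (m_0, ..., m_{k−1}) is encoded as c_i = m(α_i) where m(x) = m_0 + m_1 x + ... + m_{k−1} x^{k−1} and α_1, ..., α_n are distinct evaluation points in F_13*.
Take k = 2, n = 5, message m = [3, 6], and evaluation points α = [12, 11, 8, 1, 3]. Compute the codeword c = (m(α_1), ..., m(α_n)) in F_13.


c = [10, 4, 12, 9, 8]

Message polynomial: m(x) = 3 + 6·x (mod 13).
For each evaluation point α_i, compute m(α_i) mod 13:
  α_1 = 12: Horner steps 6 → 10, so m(12) = 10.
  α_2 = 11: Horner steps 6 → 4, so m(11) = 4.
  α_3 = 8: Horner steps 6 → 12, so m(8) = 12.
  α_4 = 1: Horner steps 6 → 9, so m(1) = 9.
  α_5 = 3: Horner steps 6 → 8, so m(3) = 8.
Codeword c = [10, 4, 12, 9, 8] ∈ F_13^5.


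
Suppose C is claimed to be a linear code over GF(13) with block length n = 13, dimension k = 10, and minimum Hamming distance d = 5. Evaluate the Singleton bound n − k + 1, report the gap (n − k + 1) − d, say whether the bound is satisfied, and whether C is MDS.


Singleton RHS = n − k + 1 = 4, slack = -1, bound violated (no such code; not MDS).

Singleton bound: d ≤ n − k + 1.
Here n = 13, k = 10, so n − k + 1 = 4.
Given d = 5, check d ≤ 4: NO.
Slack = (n − k + 1) − d = -1.
The slack is negative: d = 5 exceeds n − k + 1 = 4 by 1, so the Singleton bound is violated and no linear [13, 10, 5]_13 code can exist. In particular it is not MDS (MDS requires d = n − k + 1 exactly).
Description: the claimed parameters are [13, 10, 5]_13; such a code would be impossible (violates the Singleton bound).


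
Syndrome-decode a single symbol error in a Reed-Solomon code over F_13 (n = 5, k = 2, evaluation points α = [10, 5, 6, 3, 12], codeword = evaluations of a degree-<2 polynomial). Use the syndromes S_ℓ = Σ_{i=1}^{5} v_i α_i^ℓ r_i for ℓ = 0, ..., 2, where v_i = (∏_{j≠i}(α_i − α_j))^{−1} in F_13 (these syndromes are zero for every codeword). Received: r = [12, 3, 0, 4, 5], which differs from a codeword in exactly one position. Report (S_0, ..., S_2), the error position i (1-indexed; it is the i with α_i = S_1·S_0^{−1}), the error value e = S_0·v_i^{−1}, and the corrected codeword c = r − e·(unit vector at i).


S = (4, 7, 9), error at position 2, error magnitude e = 6, c = [12, 10, 0, 4, 5].

Step 1: column multipliers v_i = (∏_{j≠i}(α_i − α_j))^{−1} mod 13.
  i = 1 (α = 10): (10−5)(10−6)(10−3)(10−12) = 5·4·7·(−2) = −280 ≡ 6, so v_1 = 6^{−1} = 11 (mod 13).
  i = 2 (α = 5): (5−10)(5−6)(5−3)(5−12) = (−5)·(−1)·2·(−7) = −70 ≡ 8, so v_2 = 8^{−1} = 5 (mod 13).
  i = 3 (α = 6): (6−10)(6−5)(6−3)(6−12) = (−4)·1·3·(−6) = 72 ≡ 7, so v_3 = 7^{−1} = 2 (mod 13).
  i = 4 (α = 3): (3−10)(3−5)(3−6)(3−12) = (−7)·(−2)·(−3)·(−9) = 378 ≡ 1, so v_4 = 1^{−1} = 1 (mod 13).
  i = 5 (α = 12): (12−10)(12−5)(12−6)(12−3) = 2·7·6·9 = 756 ≡ 2, so v_5 = 2^{−1} = 7 (mod 13).
  v = [11, 5, 2, 1, 7].
Step 2: syndromes of r = [12, 3, 0, 4, 5] (all sums mod 13).
  S_0 = Σ v_i r_i = 11·12 + 5·3 + 2·0 + 1·4 + 7·5 = 186 ≡ 4.
  S_1 = Σ v_i α_i r_i = 11·10·12 + 5·5·3 + 2·6·0 + 1·3·4 + 7·12·5 = 1827 ≡ 7.
  α_i^2 mod 13 = [9, 12, 10, 9, 1].
  S_2 = Σ v_i α_i^2 r_i = 11·9·12 + 5·12·3 + 2·10·0 + 1·9·4 + 7·1·5 = 1439 ≡ 9.
  S = (4, 7, 9) ≠ 0, so r is not a codeword (an error is present).
Step 3: locate the error. For a single error e at position i, S_ℓ = v_i·e·α_i^ℓ, so α_err = S_1/S_0.
  S_0^{−1} = 4^{−1} = 10 (mod 13), so α_err = 7·10 = 70 ≡ 5 = α_2. Error position i = 2.
  Consistency check: S_2/S_1 = 9·2 = 18 ≡ 5 = α_err ✓ (single-error assumption holds).
Step 4: error magnitude e = S_0/v_2 = S_0·∏_{j≠2}(α_2 − α_j) = 4·8 = 32 ≡ 6 (mod 13).
Step 5: correct position 2: c_2 = r_2 − e = 3 − 6 ≡ 10 (mod 13). Hence c = [12, 10, 0, 4, 5].
  Check: interpolating c through the α_i gives m(x) = 8 + 3·x (degree < 2) with m(α_i) = c_i for every i, so c is indeed a codeword.


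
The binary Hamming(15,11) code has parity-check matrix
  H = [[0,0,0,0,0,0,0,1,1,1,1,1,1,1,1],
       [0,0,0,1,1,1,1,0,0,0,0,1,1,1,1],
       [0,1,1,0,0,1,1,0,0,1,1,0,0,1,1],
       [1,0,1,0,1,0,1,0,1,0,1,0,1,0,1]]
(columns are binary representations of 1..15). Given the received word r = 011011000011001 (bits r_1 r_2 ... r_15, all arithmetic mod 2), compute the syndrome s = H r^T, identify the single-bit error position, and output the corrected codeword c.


s = (1, 0, 1, 0)^T, error position = 10, corrected codeword c = 011011000111001

Compute s = H r^T mod 2 one row at a time:
  s_1 = 0 + 0 + 0 + 1 + 1 + 0 + 0 + 1 = 3 ≡ 1 (mod 2).
  s_2 = 0 + 1 + 1 + 0 + 1 + 0 + 0 + 1 = 4 ≡ 0 (mod 2).
  s_3 = 1 + 1 + 1 + 0 + 0 + 1 + 0 + 1 = 5 ≡ 1 (mod 2).
  s_4 = 0 + 1 + 1 + 0 + 0 + 1 + 0 + 1 = 4 ≡ 0 (mod 2).
s = (1, 0, 1, 0)^T — this equals column 10 of H (binary 1010), so error is at position 10.
Correct: flip bit 10 of r = 011011000011001 to get c = 011011000111001.


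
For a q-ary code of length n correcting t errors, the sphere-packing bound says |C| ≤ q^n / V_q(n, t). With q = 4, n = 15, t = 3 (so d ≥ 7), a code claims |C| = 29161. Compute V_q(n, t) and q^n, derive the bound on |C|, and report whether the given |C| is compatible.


V_q(n, t) = 13276, q^n = 1073741824, Hamming bound = 80878, |C| = 29161 ≤ bound (satisfied).

Step 1: Compute V_q(n, t) = Σ_{j=0}^3 C(n, j) (q−1)^j.
  j = 0: C(15,0)·(3)^0 = 1·1 = 1.
  j = 1: C(15,1)·(3)^1 = 15·3 = 45.
  j = 2: C(15,2)·(3)^2 = 105·9 = 945.
  j = 3: C(15,3)·(3)^3 = 455·27 = 12285.
  V_q(n, t) = 1 + 45 + 945 + 12285 = 13276.
Step 2: q^n = 4^15 = 1073741824.
Step 3: Hamming bound ⌊q^n / V_q(n,t)⌋ = ⌊1073741824/13276⌋ = 80878.
Step 4: Compare |C| = 29161 to 80878: satisfied.
The claimed |C| lies below the Hamming bound.


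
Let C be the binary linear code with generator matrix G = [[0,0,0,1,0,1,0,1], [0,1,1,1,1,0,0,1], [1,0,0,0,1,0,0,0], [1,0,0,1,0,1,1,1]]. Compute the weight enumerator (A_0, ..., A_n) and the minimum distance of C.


Weight distribution: A_0 = 1, A_2 = 3, A_3 = 1, A_4 = 3, A_5 = 6, A_6 = 1, A_7 = 1. Minimum distance d = 2.

Enumerate all 2^4 = 16 messages m ∈ F_2^4.
For each, compute codeword c = mG in F_2^8, then tally its weight.
  m = 0000 → c = 00000000, weight = 0.
  m = 1000 → c = 00010101, weight = 3.
  m = 0100 → c = 01111001, weight = 5.
  m = 1100 → c = 01101100, weight = 4.
  m = 0010 → c = 10001000, weight = 2.
  m = 1010 → c = 10011101, weight = 5.
  m = 0110 → c = 11110001, weight = 5.
  m = 1110 → c = 11100100, weight = 4.
  m = 0001 → c = 10010111, weight = 5.
  m = 1001 → c = 10000010, weight = 2.
  m = 0101 → c = 11101110, weight = 6.
  m = 1101 → c = 11111011, weight = 7.
  m = 0011 → c = 00011111, weight = 5.
  m = 1011 → c = 00001010, weight = 2.
  m = 0111 → c = 01100110, weight = 4.
  m = 1111 → c = 01110011, weight = 5.
Tally weights:
  weight 0: 1 codewords.
  weight 2: 3 codewords.
  weight 3: 1 codewords.
  weight 4: 3 codewords.
  weight 5: 6 codewords.
  weight 6: 1 codewords.
  weight 7: 1 codewords.
Minimum distance d = smallest w > 0 with A_w > 0 = 2.
Sanity: Σ A_w = 16 = 2^4 = 16 ✓.


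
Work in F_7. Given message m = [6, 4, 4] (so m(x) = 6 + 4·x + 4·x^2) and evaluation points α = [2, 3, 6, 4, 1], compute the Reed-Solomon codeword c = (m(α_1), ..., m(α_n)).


c = [2, 5, 6, 2, 0]

Message polynomial: m(x) = 6 + 4·x + 4·x^2 (mod 7).
For each evaluation point α_i, compute m(α_i) mod 7:
  α_1 = 2: Horner steps 4 → 5 → 2, so m(2) = 2.
  α_2 = 3: Horner steps 4 → 2 → 5, so m(3) = 5.
  α_3 = 6: Horner steps 4 → 0 → 6, so m(6) = 6.
  α_4 = 4: Horner steps 4 → 6 → 2, so m(4) = 2.
  α_5 = 1: Horner steps 4 → 1 → 0, so m(1) = 0.
Codeword c = [2, 5, 6, 2, 0] ∈ F_7^5.


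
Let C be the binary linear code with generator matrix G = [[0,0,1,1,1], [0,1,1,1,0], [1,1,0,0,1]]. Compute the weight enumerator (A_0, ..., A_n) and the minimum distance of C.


Weight distribution: A_0 = 1, A_1 = 1, A_2 = 1, A_3 = 3, A_4 = 2. Minimum distance d = 1.

Enumerate all 2^3 = 8 messages m ∈ F_2^3.
For each, compute codeword c = mG in F_2^5, then tally its weight.
  m = 000 → c = 00000, weight = 0.
  m = 100 → c = 00111, weight = 3.
  m = 010 → c = 01110, weight = 3.
  m = 110 → c = 01001, weight = 2.
  m = 001 → c = 11001, weight = 3.
  m = 101 → c = 11110, weight = 4.
  m = 011 → c = 10111, weight = 4.
  m = 111 → c = 10000, weight = 1.
Tally weights:
  weight 0: 1 codewords.
  weight 1: 1 codewords.
  weight 2: 1 codewords.
  weight 3: 3 codewords.
  weight 4: 2 codewords.
Minimum distance d = smallest w > 0 with A_w > 0 = 1.
Sanity: Σ A_w = 8 = 2^3 = 8 ✓.


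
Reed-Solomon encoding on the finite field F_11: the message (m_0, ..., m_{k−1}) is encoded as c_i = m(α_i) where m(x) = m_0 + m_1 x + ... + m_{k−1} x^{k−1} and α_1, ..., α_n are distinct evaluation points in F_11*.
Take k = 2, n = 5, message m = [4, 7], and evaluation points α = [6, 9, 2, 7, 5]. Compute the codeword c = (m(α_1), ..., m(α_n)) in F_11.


c = [2, 1, 7, 9, 6]

Message polynomial: m(x) = 4 + 7·x (mod 11).
For each evaluation point α_i, compute m(α_i) mod 11:
  α_1 = 6: Horner steps 7 → 2, so m(6) = 2.
  α_2 = 9: Horner steps 7 → 1, so m(9) = 1.
  α_3 = 2: Horner steps 7 → 7, so m(2) = 7.
  α_4 = 7: Horner steps 7 → 9, so m(7) = 9.
  α_5 = 5: Horner steps 7 → 6, so m(5) = 6.
Codeword c = [2, 1, 7, 9, 6] ∈ F_11^5.


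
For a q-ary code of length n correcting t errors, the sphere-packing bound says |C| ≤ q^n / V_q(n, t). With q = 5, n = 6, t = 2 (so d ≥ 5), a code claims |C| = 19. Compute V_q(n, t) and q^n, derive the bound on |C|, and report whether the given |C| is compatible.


V_q(n, t) = 265, q^n = 15625, Hamming bound = 58, |C| = 19 ≤ bound (satisfied).

Step 1: Compute V_q(n, t) = Σ_{j=0}^2 C(n, j) (q−1)^j.
  j = 0: C(6,0)·(4)^0 = 1·1 = 1.
  j = 1: C(6,1)·(4)^1 = 6·4 = 24.
  j = 2: C(6,2)·(4)^2 = 15·16 = 240.
  V_q(n, t) = 1 + 24 + 240 = 265.
Step 2: q^n = 5^6 = 15625.
Step 3: Hamming bound ⌊q^n / V_q(n,t)⌋ = ⌊15625/265⌋ = 58.
Step 4: Compare |C| = 19 to 58: satisfied.
The claimed |C| lies below the Hamming bound.


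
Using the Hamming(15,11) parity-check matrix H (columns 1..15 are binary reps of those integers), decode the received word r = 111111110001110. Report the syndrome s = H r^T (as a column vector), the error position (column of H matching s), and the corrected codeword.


s = (0, 1, 1, 1)^T, error position = 7, corrected codeword c = 111111010001110

Compute s = H r^T mod 2 one row at a time:
  s_1 = 1 + 0 + 0 + 0 + 1 + 1 + 1 + 0 = 4 ≡ 0 (mod 2).
  s_2 = 1 + 1 + 1 + 1 + 1 + 1 + 1 + 0 = 7 ≡ 1 (mod 2).
  s_3 = 1 + 1 + 1 + 1 + 0 + 0 + 1 + 0 = 5 ≡ 1 (mod 2).
  s_4 = 1 + 1 + 1 + 1 + 0 + 0 + 1 + 0 = 5 ≡ 1 (mod 2).
s = (0, 1, 1, 1)^T — this equals column 7 of H (binary 0111), so error is at position 7.
Correct: flip bit 7 of r = 111111110001110 to get c = 111111010001110.


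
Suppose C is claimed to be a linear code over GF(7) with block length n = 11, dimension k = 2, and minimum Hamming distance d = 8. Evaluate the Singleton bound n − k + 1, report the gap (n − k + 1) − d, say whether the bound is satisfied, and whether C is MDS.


Singleton RHS = n − k + 1 = 10, slack = 2, bound satisfied, not MDS.

Singleton bound: d ≤ n − k + 1.
Here n = 11, k = 2, so n − k + 1 = 10.
Given d = 8, check d ≤ 10: YES.
Slack = (n − k + 1) − d = 2.
The code is NOT MDS (slack = 2 > 0).
Description: the claimed parameters are [11, 2, 8]_7; such a code would be non-MDS.


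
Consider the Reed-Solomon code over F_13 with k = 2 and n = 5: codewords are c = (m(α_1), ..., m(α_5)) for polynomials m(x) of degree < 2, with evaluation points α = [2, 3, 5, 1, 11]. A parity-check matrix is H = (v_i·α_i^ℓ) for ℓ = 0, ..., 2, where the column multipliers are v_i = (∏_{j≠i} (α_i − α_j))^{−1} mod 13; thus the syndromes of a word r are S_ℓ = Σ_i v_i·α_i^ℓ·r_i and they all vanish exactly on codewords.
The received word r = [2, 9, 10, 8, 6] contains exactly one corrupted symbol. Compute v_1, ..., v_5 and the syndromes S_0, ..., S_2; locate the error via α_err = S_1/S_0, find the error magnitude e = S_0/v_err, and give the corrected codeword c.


S = (8, 10, 6), error at position 5, error magnitude e = 6, c = [2, 9, 10, 8, 0].

Step 1: column multipliers v_i = (∏_{j≠i}(α_i − α_j))^{−1} mod 13.
  i = 1 (α = 2): (2−3)(2−5)(2−1)(2−11) = (−1)·(−3)·1·(−9) = −27 ≡ 12, so v_1 = 12^{−1} = 12 (mod 13).
  i = 2 (α = 3): (3−2)(3−5)(3−1)(3−11) = 1·(−2)·2·(−8) = 32 ≡ 6, so v_2 = 6^{−1} = 11 (mod 13).
  i = 3 (α = 5): (5−2)(5−3)(5−1)(5−11) = 3·2·4·(−6) = −144 ≡ 12, so v_3 = 12^{−1} = 12 (mod 13).
  i = 4 (α = 1): (1−2)(1−3)(1−5)(1−11) = (−1)·(−2)·(−4)·(−10) = 80 ≡ 2, so v_4 = 2^{−1} = 7 (mod 13).
  i = 5 (α = 11): (11−2)(11−3)(11−5)(11−1) = 9·8·6·10 = 4320 ≡ 4, so v_5 = 4^{−1} = 10 (mod 13).
  v = [12, 11, 12, 7, 10].
Step 2: syndromes of r = [2, 9, 10, 8, 6] (all sums mod 13).
  S_0 = Σ v_i r_i = 12·2 + 11·9 + 12·10 + 7·8 + 10·6 = 359 ≡ 8.
  S_1 = Σ v_i α_i r_i = 12·2·2 + 11·3·9 + 12·5·10 + 7·1·8 + 10·11·6 = 1661 ≡ 10.
  α_i^2 mod 13 = [4, 9, 12, 1, 4].
  S_2 = Σ v_i α_i^2 r_i = 12·4·2 + 11·9·9 + 12·12·10 + 7·1·8 + 10·4·6 = 2723 ≡ 6.
  S = (8, 10, 6) ≠ 0, so r is not a codeword (an error is present).
Step 3: locate the error. For a single error e at position i, S_ℓ = v_i·e·α_i^ℓ, so α_err = S_1/S_0.
  S_0^{−1} = 8^{−1} = 5 (mod 13), so α_err = 10·5 = 50 ≡ 11 = α_5. Error position i = 5.
  Consistency check: S_2/S_1 = 6·4 = 24 ≡ 11 = α_err ✓ (single-error assumption holds).
Step 4: error magnitude e = S_0/v_5 = S_0·∏_{j≠5}(α_5 − α_j) = 8·4 = 32 ≡ 6 (mod 13).
Step 5: correct position 5: c_5 = r_5 − e = 6 − 6 ≡ 0 (mod 13). Hence c = [2, 9, 10, 8, 0].
  Check: interpolating c through the α_i gives m(x) = 1 + 7·x (degree < 2) with m(α_i) = c_i for every i, so c is indeed a codeword.


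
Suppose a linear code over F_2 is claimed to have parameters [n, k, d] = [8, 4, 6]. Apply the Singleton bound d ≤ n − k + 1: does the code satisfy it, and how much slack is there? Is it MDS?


Singleton RHS = n − k + 1 = 5, slack = -1, bound violated (no such code; not MDS).

Singleton bound: d ≤ n − k + 1.
Here n = 8, k = 4, so n − k + 1 = 5.
Given d = 6, check d ≤ 5: NO.
Slack = (n − k + 1) − d = -1.
The slack is negative: d = 6 exceeds n − k + 1 = 5 by 1, so the Singleton bound is violated and no linear [8, 4, 6]_2 code can exist. In particular it is not MDS (MDS requires d = n − k + 1 exactly).
Description: the claimed parameters are [8, 4, 6]_2; such a code would be impossible (violates the Singleton bound).


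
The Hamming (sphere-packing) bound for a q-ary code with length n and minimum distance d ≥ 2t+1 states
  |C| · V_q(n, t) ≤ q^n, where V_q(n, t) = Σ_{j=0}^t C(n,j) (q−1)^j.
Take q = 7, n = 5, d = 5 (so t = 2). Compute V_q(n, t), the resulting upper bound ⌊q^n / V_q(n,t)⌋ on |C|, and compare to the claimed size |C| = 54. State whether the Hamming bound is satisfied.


V_q(n, t) = 391, q^n = 16807, Hamming bound = 42, |C| = 54 > bound (violated).

Step 1: Compute V_q(n, t) = Σ_{j=0}^2 C(n, j) (q−1)^j.
  j = 0: C(5,0)·(6)^0 = 1·1 = 1.
  j = 1: C(5,1)·(6)^1 = 5·6 = 30.
  j = 2: C(5,2)·(6)^2 = 10·36 = 360.
  V_q(n, t) = 1 + 30 + 360 = 391.
Step 2: q^n = 7^5 = 16807.
Step 3: Hamming bound ⌊q^n / V_q(n,t)⌋ = ⌊16807/391⌋ = 42.
Step 4: Compare |C| = 54 to 42: violated.
The claimed |C| lies above the Hamming bound, so no 7-ary code of length 5 with d ≥ 5 can have 54 codewords.


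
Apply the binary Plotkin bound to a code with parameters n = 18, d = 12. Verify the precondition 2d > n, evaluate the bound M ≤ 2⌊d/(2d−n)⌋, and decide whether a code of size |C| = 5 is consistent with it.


Plotkin bound M ≤ 4; given |C| = 5 > bound (violated).

Check applicability: 2d = 24, n = 18.
2d − n = 6 > 0, so Plotkin applies.
Compute d/(2d−n) = 12/6 ≈ 2.0000.
⌊d/(2d−n)⌋ = 2.
Plotkin bound: M ≤ 2·2 = 4.
Given |C| = 5, check: VIOLATED.
This |C| is above the Plotkin bound, so no binary code with n = 18, d = 12 and 5 codewords exists.


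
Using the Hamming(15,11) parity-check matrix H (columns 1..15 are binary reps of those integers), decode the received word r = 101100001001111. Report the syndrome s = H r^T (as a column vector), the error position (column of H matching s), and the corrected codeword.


s = (1, 1, 1, 1)^T, error position = 15, corrected codeword c = 101100001001110

Compute s = H r^T mod 2 one row at a time:
  s_1 = 0 + 1 + 0 + 0 + 1 + 1 + 1 + 1 = 5 ≡ 1 (mod 2).
  s_2 = 1 + 0 + 0 + 0 + 1 + 1 + 1 + 1 = 5 ≡ 1 (mod 2).
  s_3 = 0 + 1 + 0 + 0 + 0 + 0 + 1 + 1 = 3 ≡ 1 (mod 2).
  s_4 = 1 + 1 + 0 + 0 + 1 + 0 + 1 + 1 = 5 ≡ 1 (mod 2).
s = (1, 1, 1, 1)^T — this equals column 15 of H (binary 1111), so error is at position 15.
Correct: flip bit 15 of r = 101100001001111 to get c = 101100001001110.


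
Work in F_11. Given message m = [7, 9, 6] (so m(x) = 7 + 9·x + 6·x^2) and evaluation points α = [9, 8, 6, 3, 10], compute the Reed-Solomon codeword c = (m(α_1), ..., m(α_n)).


c = [2, 1, 2, 0, 4]

Message polynomial: m(x) = 7 + 9·x + 6·x^2 (mod 11).
For each evaluation point α_i, compute m(α_i) mod 11:
  α_1 = 9: Horner steps 6 → 8 → 2, so m(9) = 2.
  α_2 = 8: Horner steps 6 → 2 → 1, so m(8) = 1.
  α_3 = 6: Horner steps 6 → 1 → 2, so m(6) = 2.
  α_4 = 3: Horner steps 6 → 5 → 0, so m(3) = 0.
  α_5 = 10: Horner steps 6 → 3 → 4, so m(10) = 4.
Codeword c = [2, 1, 2, 0, 4] ∈ F_11^5.


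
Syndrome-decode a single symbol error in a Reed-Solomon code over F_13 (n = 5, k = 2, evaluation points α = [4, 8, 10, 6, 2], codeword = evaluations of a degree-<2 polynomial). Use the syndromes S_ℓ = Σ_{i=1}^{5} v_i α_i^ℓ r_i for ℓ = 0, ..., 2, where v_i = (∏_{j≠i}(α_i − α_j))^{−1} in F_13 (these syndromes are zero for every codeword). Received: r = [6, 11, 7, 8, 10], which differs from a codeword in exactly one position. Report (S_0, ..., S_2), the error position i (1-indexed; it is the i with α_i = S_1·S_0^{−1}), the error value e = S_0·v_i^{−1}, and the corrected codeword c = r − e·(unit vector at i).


S = (7, 3, 5), error at position 4, error magnitude e = 6, c = [6, 11, 7, 2, 10].

Step 1: column multipliers v_i = (∏_{j≠i}(α_i − α_j))^{−1} mod 13.
  i = 1 (α = 4): (4−8)(4−10)(4−6)(4−2) = (−4)·(−6)·(−2)·2 = −96 ≡ 8, so v_1 = 8^{−1} = 5 (mod 13).
  i = 2 (α = 8): (8−4)(8−10)(8−6)(8−2) = 4·(−2)·2·6 = −96 ≡ 8, so v_2 = 8^{−1} = 5 (mod 13).
  i = 3 (α = 10): (10−4)(10−8)(10−6)(10−2) = 6·2·4·8 = 384 ≡ 7, so v_3 = 7^{−1} = 2 (mod 13).
  i = 4 (α = 6): (6−4)(6−8)(6−10)(6−2) = 2·(−2)·(−4)·4 = 64 ≡ 12, so v_4 = 12^{−1} = 12 (mod 13).
  i = 5 (α = 2): (2−4)(2−8)(2−10)(2−6) = (−2)·(−6)·(−8)·(−4) = 384 ≡ 7, so v_5 = 7^{−1} = 2 (mod 13).
  v = [5, 5, 2, 12, 2].
Step 2: syndromes of r = [6, 11, 7, 8, 10] (all sums mod 13).
  S_0 = Σ v_i r_i = 5·6 + 5·11 + 2·7 + 12·8 + 2·10 = 215 ≡ 7.
  S_1 = Σ v_i α_i r_i = 5·4·6 + 5·8·11 + 2·10·7 + 12·6·8 + 2·2·10 = 1316 ≡ 3.
  α_i^2 mod 13 = [3, 12, 9, 10, 4].
  S_2 = Σ v_i α_i^2 r_i = 5·3·6 + 5·12·11 + 2·9·7 + 12·10·8 + 2·4·10 = 1916 ≡ 5.
  S = (7, 3, 5) ≠ 0, so r is not a codeword (an error is present).
Step 3: locate the error. For a single error e at position i, S_ℓ = v_i·e·α_i^ℓ, so α_err = S_1/S_0.
  S_0^{−1} = 7^{−1} = 2 (mod 13), so α_err = 3·2 = 6 ≡ 6 = α_4. Error position i = 4.
  Consistency check: S_2/S_1 = 5·9 = 45 ≡ 6 = α_err ✓ (single-error assumption holds).
Step 4: error magnitude e = S_0/v_4 = S_0·∏_{j≠4}(α_4 − α_j) = 7·12 = 84 ≡ 6 (mod 13).
Step 5: correct position 4: c_4 = r_4 − e = 8 − 6 ≡ 2 (mod 13). Hence c = [6, 11, 7, 2, 10].
  Check: interpolating c through the α_i gives m(x) = 1 + 11·x (degree < 2) with m(α_i) = c_i for every i, so c is indeed a codeword.


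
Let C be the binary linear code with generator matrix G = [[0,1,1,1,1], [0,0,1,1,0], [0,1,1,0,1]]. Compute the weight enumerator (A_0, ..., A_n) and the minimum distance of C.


Weight distribution: A_0 = 1, A_1 = 2, A_2 = 2, A_3 = 2, A_4 = 1. Minimum distance d = 1.

Enumerate all 2^3 = 8 messages m ∈ F_2^3.
For each, compute codeword c = mG in F_2^5, then tally its weight.
  m = 000 → c = 00000, weight = 0.
  m = 100 → c = 01111, weight = 4.
  m = 010 → c = 00110, weight = 2.
  m = 110 → c = 01001, weight = 2.
  m = 001 → c = 01101, weight = 3.
  m = 101 → c = 00010, weight = 1.
  m = 011 → c = 01011, weight = 3.
  m = 111 → c = 00100, weight = 1.
Tally weights:
  weight 0: 1 codewords.
  weight 1: 2 codewords.
  weight 2: 2 codewords.
  weight 3: 2 codewords.
  weight 4: 1 codewords.
Minimum distance d = smallest w > 0 with A_w > 0 = 1.
Sanity: Σ A_w = 8 = 2^3 = 8 ✓.


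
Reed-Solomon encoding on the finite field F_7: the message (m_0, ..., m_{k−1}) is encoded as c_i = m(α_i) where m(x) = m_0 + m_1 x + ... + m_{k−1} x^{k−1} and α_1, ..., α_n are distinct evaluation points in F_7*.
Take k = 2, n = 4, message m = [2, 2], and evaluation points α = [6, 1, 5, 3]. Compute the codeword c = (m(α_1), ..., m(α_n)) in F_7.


c = [0, 4, 5, 1]

Message polynomial: m(x) = 2 + 2·x (mod 7).
For each evaluation point α_i, compute m(α_i) mod 7:
  α_1 = 6: Horner steps 2 → 0, so m(6) = 0.
  α_2 = 1: Horner steps 2 → 4, so m(1) = 4.
  α_3 = 5: Horner steps 2 → 5, so m(5) = 5.
  α_4 = 3: Horner steps 2 → 1, so m(3) = 1.
Codeword c = [0, 4, 5, 1] ∈ F_7^4.


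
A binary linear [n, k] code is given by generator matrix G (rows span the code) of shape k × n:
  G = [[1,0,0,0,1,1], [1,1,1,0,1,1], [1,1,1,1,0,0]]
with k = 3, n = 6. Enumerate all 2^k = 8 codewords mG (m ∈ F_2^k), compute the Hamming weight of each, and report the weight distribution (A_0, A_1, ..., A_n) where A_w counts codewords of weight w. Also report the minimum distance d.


Weight distribution: A_0 = 1, A_2 = 2, A_3 = 2, A_4 = 1, A_5 = 2. Minimum distance d = 2.

Enumerate all 2^3 = 8 messages m ∈ F_2^3.
For each, compute codeword c = mG in F_2^6, then tally its weight.
  m = 000 → c = 000000, weight = 0.
  m = 100 → c = 100011, weight = 3.
  m = 010 → c = 111011, weight = 5.
  m = 110 → c = 011000, weight = 2.
  m = 001 → c = 111100, weight = 4.
  m = 101 → c = 011111, weight = 5.
  m = 011 → c = 000111, weight = 3.
  m = 111 → c = 100100, weight = 2.
Tally weights:
  weight 0: 1 codewords.
  weight 2: 2 codewords.
  weight 3: 2 codewords.
  weight 4: 1 codewords.
  weight 5: 2 codewords.
Minimum distance d = smallest w > 0 with A_w > 0 = 2.
Sanity: Σ A_w = 8 = 2^3 = 8 ✓.


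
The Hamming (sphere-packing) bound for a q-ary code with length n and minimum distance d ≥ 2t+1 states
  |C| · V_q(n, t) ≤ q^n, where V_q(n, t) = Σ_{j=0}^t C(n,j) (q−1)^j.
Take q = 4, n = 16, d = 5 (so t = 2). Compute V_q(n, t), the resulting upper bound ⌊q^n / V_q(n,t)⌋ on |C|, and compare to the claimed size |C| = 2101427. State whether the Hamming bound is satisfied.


V_q(n, t) = 1129, q^n = 4294967296, Hamming bound = 3804222, |C| = 2101427 ≤ bound (satisfied).

Step 1: Compute V_q(n, t) = Σ_{j=0}^2 C(n, j) (q−1)^j.
  j = 0: C(16,0)·(3)^0 = 1·1 = 1.
  j = 1: C(16,1)·(3)^1 = 16·3 = 48.
  j = 2: C(16,2)·(3)^2 = 120·9 = 1080.
  V_q(n, t) = 1 + 48 + 1080 = 1129.
Step 2: q^n = 4^16 = 4294967296.
Step 3: Hamming bound ⌊q^n / V_q(n,t)⌋ = ⌊4294967296/1129⌋ = 3804222.
Step 4: Compare |C| = 2101427 to 3804222: satisfied.
The claimed |C| lies below the Hamming bound.


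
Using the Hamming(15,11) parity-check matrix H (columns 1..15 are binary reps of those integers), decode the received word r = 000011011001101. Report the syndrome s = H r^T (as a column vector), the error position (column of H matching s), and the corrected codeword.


s = (1, 1, 0, 0)^T, error position = 12, corrected codeword c = 000011011000101

Compute s = H r^T mod 2 one row at a time:
  s_1 = 1 + 1 + 0 + 0 + 1 + 1 + 0 + 1 = 5 ≡ 1 (mod 2).
  s_2 = 0 + 1 + 1 + 0 + 1 + 1 + 0 + 1 = 5 ≡ 1 (mod 2).
  s_3 = 0 + 0 + 1 + 0 + 0 + 0 + 0 + 1 = 2 ≡ 0 (mod 2).
  s_4 = 0 + 0 + 1 + 0 + 1 + 0 + 1 + 1 = 4 ≡ 0 (mod 2).
s = (1, 1, 0, 0)^T — this equals column 12 of H (binary 1100), so error is at position 12.
Correct: flip bit 12 of r = 000011011001101 to get c = 000011011000101.


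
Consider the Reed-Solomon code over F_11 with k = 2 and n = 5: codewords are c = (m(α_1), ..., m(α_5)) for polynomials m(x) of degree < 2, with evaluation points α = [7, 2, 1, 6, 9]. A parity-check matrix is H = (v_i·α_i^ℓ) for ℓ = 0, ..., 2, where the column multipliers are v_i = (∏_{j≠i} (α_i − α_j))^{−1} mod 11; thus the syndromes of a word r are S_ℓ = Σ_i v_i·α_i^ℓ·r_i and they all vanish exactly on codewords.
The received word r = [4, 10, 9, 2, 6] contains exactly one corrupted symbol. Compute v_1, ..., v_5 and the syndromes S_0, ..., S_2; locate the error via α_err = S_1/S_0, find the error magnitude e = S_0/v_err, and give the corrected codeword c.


S = (2, 1, 6), error at position 4, error magnitude e = 10, c = [4, 10, 9, 3, 6].

Step 1: column multipliers v_i = (∏_{j≠i}(α_i − α_j))^{−1} mod 11.
  i = 1 (α = 7): (7−2)(7−1)(7−6)(7−9) = 5·6·1·(−2) = −60 ≡ 6, so v_1 = 6^{−1} = 2 (mod 11).
  i = 2 (α = 2): (2−7)(2−1)(2−6)(2−9) = (−5)·1·(−4)·(−7) = −140 ≡ 3, so v_2 = 3^{−1} = 4 (mod 11).
  i = 3 (α = 1): (1−7)(1−2)(1−6)(1−9) = (−6)·(−1)·(−5)·(−8) = 240 ≡ 9, so v_3 = 9^{−1} = 5 (mod 11).
  i = 4 (α = 6): (6−7)(6−2)(6−1)(6−9) = (−1)·4·5·(−3) = 60 ≡ 5, so v_4 = 5^{−1} = 9 (mod 11).
  i = 5 (α = 9): (9−7)(9−2)(9−1)(9−6) = 2·7·8·3 = 336 ≡ 6, so v_5 = 6^{−1} = 2 (mod 11).
  v = [2, 4, 5, 9, 2].
Step 2: syndromes of r = [4, 10, 9, 2, 6] (all sums mod 11).
  S_0 = Σ v_i r_i = 2·4 + 4·10 + 5·9 + 9·2 + 2·6 = 123 ≡ 2.
  S_1 = Σ v_i α_i r_i = 2·7·4 + 4·2·10 + 5·1·9 + 9·6·2 + 2·9·6 = 397 ≡ 1.
  α_i^2 mod 11 = [5, 4, 1, 3, 4].
  S_2 = Σ v_i α_i^2 r_i = 2·5·4 + 4·4·10 + 5·1·9 + 9·3·2 + 2·4·6 = 347 ≡ 6.
  S = (2, 1, 6) ≠ 0, so r is not a codeword (an error is present).
Step 3: locate the error. For a single error e at position i, S_ℓ = v_i·e·α_i^ℓ, so α_err = S_1/S_0.
  S_0^{−1} = 2^{−1} = 6 (mod 11), so α_err = 1·6 = 6 ≡ 6 = α_4. Error position i = 4.
  Consistency check: S_2/S_1 = 6·1 = 6 ≡ 6 = α_err ✓ (single-error assumption holds).
Step 4: error magnitude e = S_0/v_4 = S_0·∏_{j≠4}(α_4 − α_j) = 2·5 = 10 ≡ 10 (mod 11).
Step 5: correct position 4: c_4 = r_4 − e = 2 − 10 ≡ 3 (mod 11). Hence c = [4, 10, 9, 3, 6].
  Check: interpolating c through the α_i gives m(x) = 8 + 1·x (degree < 2) with m(α_i) = c_i for every i, so c is indeed a codeword.


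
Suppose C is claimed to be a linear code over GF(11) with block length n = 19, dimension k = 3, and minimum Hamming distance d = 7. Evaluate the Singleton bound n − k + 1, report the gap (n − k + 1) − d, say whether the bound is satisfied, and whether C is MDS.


Singleton RHS = n − k + 1 = 17, slack = 10, bound satisfied, not MDS.

Singleton bound: d ≤ n − k + 1.
Here n = 19, k = 3, so n − k + 1 = 17.
Given d = 7, check d ≤ 17: YES.
Slack = (n − k + 1) − d = 10.
The code is NOT MDS (slack = 10 > 0).
Description: the claimed parameters are [19, 3, 7]_11; such a code would be non-MDS.
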